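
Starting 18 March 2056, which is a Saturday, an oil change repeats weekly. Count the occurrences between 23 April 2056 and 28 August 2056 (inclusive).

Occurrences land 7·i days after 18 March 2056 for i = 0, 1, 2, …
23 April 2056 is 36 days after the start; 36 ÷ 7 = 5 remainder 1; since the remainder is 1, round up to i = 6. First occurrence in the window: #7 on 29 April 2056 (6×7 = 42 days in).
28 August 2056 is 163 days after the start; 163 ÷ 7 = 23 remainder 2. Last occurrence in the window: #24 on 26 August 2056.
Occurrences #7 through #24: 18 in total.

18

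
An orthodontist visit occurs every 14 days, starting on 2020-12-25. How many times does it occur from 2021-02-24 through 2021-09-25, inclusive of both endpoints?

Occurrences land 14·i days after 2020-12-25 for i = 0, 1, 2, …
2021-02-24 is 61 days after the start; 61 ÷ 14 = 4 remainder 5; since the remainder is 5, round up to i = 5. First occurrence in the window: #6 on 2021-03-05 (5×14 = 70 days in).
2021-09-25 is 274 days after the start; 274 ÷ 14 = 19 remainder 8. Last occurrence in the window: #20 on 2021-09-17.
Occurrences #6 through #20: 15 in total.

15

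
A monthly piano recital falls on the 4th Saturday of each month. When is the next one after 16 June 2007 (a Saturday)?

June 2007 starts on a Friday; its first Saturday is the 2nd, so the 4th Saturday is the 23rd — 23 June 2007.
23 June 2007 is after 16 June 2007, so that is the next one.

23 June 2007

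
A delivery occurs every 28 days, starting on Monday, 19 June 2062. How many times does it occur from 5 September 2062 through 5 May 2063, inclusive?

Occurrences land 28·i days after 19 June 2062 for i = 0, 1, 2, …
5 September 2062 is 78 days after the start; 78 ÷ 28 = 2 remainder 22; since the remainder is 22, round up to i = 3. First occurrence in the window: #4 on 11 September 2062 (3×28 = 84 days in).
5 May 2063 is 320 days after the start; 320 ÷ 28 = 11 remainder 12. Last occurrence in the window: #12 on 23 April 2063.
Occurrences #4 through #12: 9 in total.

9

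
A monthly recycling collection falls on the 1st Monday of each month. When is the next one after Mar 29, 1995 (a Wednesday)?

Apr 3, 1995

Mar 1995 starts on a Wednesday, so its 1st Monday is Mar 6, 1995 (5 days in).
That is not after Mar 29, 1995, so look at Apr 1995.
Apr 1995 starts on a Saturday, so its 1st Monday is Apr 3, 1995 (2 days in).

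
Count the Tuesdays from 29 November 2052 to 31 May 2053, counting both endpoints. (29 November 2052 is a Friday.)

29 November 2052 is a Friday; the first Tuesday on or after it is 3 December 2052 (4 days later).
From 3 December 2052 to 31 May 2053: 28 + 31 + 28 + 31 + 30 + 31 = 179 days (rest of December, January, February, March, April, May).
179 ÷ 7 = 25 full weeks with remainder 4, so 25 more Tuesdays after the first → 26.

26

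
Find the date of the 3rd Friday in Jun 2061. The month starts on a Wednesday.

Jun 17, 2061

Jun 2061 begins on a Wednesday, so the first Friday is Jun 3 (2 days later).
The 3rd Friday is 2 weeks later: 3 + 14 = 17.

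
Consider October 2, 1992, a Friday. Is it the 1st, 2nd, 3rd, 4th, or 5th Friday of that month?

1st

Day 2 falls in week ⌈2/7⌉ of the month.
Days 1–7 hold the 1st Friday, 8–14 the 2nd, 15–21 the 3rd, 22–28 the 4th, 29–31 the 5th.
2 is in the range for the 1st.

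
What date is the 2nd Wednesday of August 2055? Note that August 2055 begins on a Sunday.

2055-08-11

August 2055 begins on a Sunday, so the first Wednesday is August 4 (3 days later).
The 2nd Wednesday is 1 weeks later: 4 + 7 = 11.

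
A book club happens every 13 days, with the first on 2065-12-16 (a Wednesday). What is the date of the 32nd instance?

2067-01-23

The 32nd occurrence is 31 intervals after the first: 31 × 13 = 403 days after 2065-12-16.
December has 31 days — 15 days to the end of December leaves 388.
January has 31 days (357 left).
February has 28 days (329 left).
March has 31 days (298 left).
April has 30 days (268 left).
May has 31 days (237 left).
June has 30 days (207 left).
July has 31 days (176 left).
August has 31 days (145 left).
September has 30 days (115 left).
October has 31 days (84 left).
November has 30 days (54 left).
December has 31 days (23 left).
23 days into January → 2067-01-23.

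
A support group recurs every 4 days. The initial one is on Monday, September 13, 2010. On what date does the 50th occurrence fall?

The 50th occurrence is 49 intervals after the first: 49 × 4 = 196 days after September 13, 2010.
September has 30 days — 17 days to the end of September leaves 179.
October has 31 days (148 left).
November has 30 days (118 left).
December has 31 days (87 left).
January has 31 days (56 left).
February has 28 days (28 left).
28 days into March → March 28, 2011.

March 28, 2011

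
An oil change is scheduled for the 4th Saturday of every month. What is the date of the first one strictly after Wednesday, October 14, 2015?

October 2015 starts on a Thursday; its first Saturday is the 3rd, so the 4th Saturday is the 24th — October 24, 2015.
October 24, 2015 is after October 14, 2015, so that is the next one.

October 24, 2015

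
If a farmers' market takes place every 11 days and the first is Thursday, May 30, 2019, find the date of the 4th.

July 2, 2019

The 4th occurrence is 3 intervals after the first: 3 × 11 = 33 days after May 30, 2019.
May has 31 days — 1 day to the end of May leaves 32.
June has 30 days (2 left).
2 days into July → July 2, 2019.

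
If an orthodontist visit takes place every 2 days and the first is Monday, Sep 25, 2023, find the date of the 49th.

The 49th occurrence is 48 intervals after the first: 48 × 2 = 96 days after Sep 25, 2023.
Sep has 30 days — 5 days to the end of Sep leaves 91.
Oct has 31 days (60 left).
Nov has 30 days (30 left).
30 days into Dec → Dec 30, 2023.

Dec 30, 2023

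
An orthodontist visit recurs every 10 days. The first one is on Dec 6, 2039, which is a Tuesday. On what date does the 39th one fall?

Dec 20, 2040

The 39th occurrence is 38 intervals after the first: 38 × 10 = 380 days after Dec 6, 2039.
Dec has 31 days — 25 days to the end of Dec leaves 355.
Jan has 31 days (324 left).
Feb has 29 days (295 left).
Mar has 31 days (264 left).
Apr has 30 days (234 left).
May has 31 days (203 left).
Jun has 30 days (173 left).
Jul has 31 days (142 left).
Aug has 31 days (111 left).
Sep has 30 days (81 left).
Oct has 31 days (50 left).
Nov has 30 days (20 left).
20 days into Dec → Dec 20, 2040.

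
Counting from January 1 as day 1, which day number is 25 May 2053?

Days in months before May: 31 + 28 + 31 + 30 = 120.
Plus 25 days into May → day 145.

145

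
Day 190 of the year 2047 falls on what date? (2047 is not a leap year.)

Jan has 31 days (190 − 31 = 159 remain).
Feb has 28 days (159 − 28 = 131 remain).
Mar has 31 days (131 − 31 = 100 remain).
Apr has 30 days (100 − 30 = 70 remain).
May has 31 days (70 − 31 = 39 remain).
Jun has 30 days (39 − 30 = 9 remain).
9 into Jul → Jul 9.

Jul 9, 2047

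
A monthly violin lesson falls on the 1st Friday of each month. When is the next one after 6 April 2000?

7 April 2000

April 2000 starts on a Saturday, so its 1st Friday is 7 April 2000 (6 days in).
7 April 2000 is after 6 April 2000, so that is the next one.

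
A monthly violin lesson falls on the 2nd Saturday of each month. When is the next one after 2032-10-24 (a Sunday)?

2032-11-13

October 2032 starts on a Friday; its first Saturday is the 2nd, so the 2nd Saturday is the 9th — 2032-10-09.
That is not after 2032-10-24, so look at November 2032.
November 2032 starts on a Monday; its first Saturday is the 6th, so the 2nd Saturday is the 13th — 2032-11-13.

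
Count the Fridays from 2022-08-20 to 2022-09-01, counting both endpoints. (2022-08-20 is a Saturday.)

2022-08-20 is a Saturday; the first Friday on or after it is 2022-08-26 (6 days later).
From 2022-08-26 to 2022-09-01: 5 + 1 = 6 days (rest of August, September).
6 ÷ 7 = 0 full weeks with remainder 6, so 0 more Fridays after the first → 1.

1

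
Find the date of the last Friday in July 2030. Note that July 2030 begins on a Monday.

July 2030 begins on a Monday, so the first Friday is July 5 (4 days later).
July 2030 has 31 days. Adding weeks: 5, 12, 19, 26 — the last one ≤ 31 is the 26th.

July 26, 2030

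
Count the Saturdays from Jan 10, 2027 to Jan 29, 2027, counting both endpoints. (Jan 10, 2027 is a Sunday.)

Jan 10, 2027 is a Sunday; the first Saturday on or after it is Jan 16, 2027 (6 days later).
From Jan 16, 2027 to Jan 29, 2027 is 29 − 16 = 13 days.
13 ÷ 7 = 1 full weeks with remainder 6, so 1 more Saturdays after the first → 2.

2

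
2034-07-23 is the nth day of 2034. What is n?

Days in months before July: 31 + 28 + 31 + 30 + 31 + 30 = 181.
Plus 23 days into July → day 204.

204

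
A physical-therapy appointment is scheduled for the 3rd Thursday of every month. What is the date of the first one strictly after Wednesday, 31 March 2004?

March 2004 starts on a Monday; its first Thursday is the 4th, so the 3rd Thursday is the 18th — 18 March 2004.
That is not after 31 March 2004, so look at April 2004.
April 2004 starts on a Thursday; its first Thursday is the 1st, so the 3rd Thursday is the 15th — 15 April 2004.

15 April 2004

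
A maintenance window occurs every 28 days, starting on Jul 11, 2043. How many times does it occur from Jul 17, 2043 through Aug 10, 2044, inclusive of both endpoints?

14

Occurrences land 28·i days after Jul 11, 2043 for i = 0, 1, 2, …
Jul 17, 2043 is 6 days after the start; 6 ÷ 28 = 0 remainder 6; since the remainder is 6, round up to i = 1. First occurrence in the window: #2 on Aug 8, 2043 (1×28 = 28 days in).
Aug 10, 2044 is 396 days after the start; 396 ÷ 28 = 14 remainder 4. Last occurrence in the window: #15 on Aug 6, 2044.
Occurrences #2 through #15: 14 in total.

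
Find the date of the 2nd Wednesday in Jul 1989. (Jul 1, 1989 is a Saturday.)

Jul 12, 1989

Jul 1989 begins on a Saturday, so the first Wednesday is Jul 5 (4 days later).
The 2nd Wednesday is 1 weeks later: 5 + 7 = 12.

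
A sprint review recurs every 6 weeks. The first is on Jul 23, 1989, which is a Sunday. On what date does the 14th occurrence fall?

The 14th occurrence is 13 intervals after the first: 13 × 42 = 546 days after Jul 23, 1989.
Jul has 31 days — 8 days to the end of Jul leaves 538.
From end of Jul to end of 1989 is 153 days (385 left).
1990 has 365 days (20 left).
20 days into Jan → Jan 20, 1991.

Jan 20, 1991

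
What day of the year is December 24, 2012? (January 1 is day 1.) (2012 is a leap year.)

Days in months before December: 31 + 29 + 31 + 30 + 31 + 30 + 31 + 31 + 30 + 31 + 30 = 335.
Plus 24 days into December → day 359.

359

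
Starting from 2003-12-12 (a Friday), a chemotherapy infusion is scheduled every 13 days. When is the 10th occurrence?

2004-04-07

The 10th occurrence is 9 intervals after the first: 9 × 13 = 117 days after 2003-12-12.
December has 31 days — 19 days to the end of December leaves 98.
January has 31 days (67 left).
February has 29 days (38 left).
March has 31 days (7 left).
7 days into April → 2004-04-07.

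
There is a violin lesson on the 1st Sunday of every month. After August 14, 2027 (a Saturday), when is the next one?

August 2027 starts on a Sunday, so its 1st Sunday is August 1, 2027.
That is not after August 14, 2027, so look at September 2027.
September 2027 starts on a Wednesday, so its 1st Sunday is September 5, 2027 (4 days in).

September 5, 2027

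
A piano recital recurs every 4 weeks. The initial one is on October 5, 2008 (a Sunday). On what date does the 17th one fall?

December 27, 2009

The 17th occurrence is 16 intervals after the first: 16 × 28 = 448 days after October 5, 2008.
October has 31 days — 26 days to the end of October leaves 422.
From end of October to end of 2008 is 61 days (361 left).
January has 31 days (330 left).
February has 28 days (302 left).
March has 31 days (271 left).
April has 30 days (241 left).
May has 31 days (210 left).
June has 30 days (180 left).
July has 31 days (149 left).
August has 31 days (118 left).
September has 30 days (88 left).
October has 31 days (57 left).
November has 30 days (27 left).
27 days into December → December 27, 2009.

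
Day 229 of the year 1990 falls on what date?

17 August 1990

January has 31 days (229 − 31 = 198 remain).
February has 28 days (198 − 28 = 170 remain).
March has 31 days (170 − 31 = 139 remain).
April has 30 days (139 − 30 = 109 remain).
May has 31 days (109 − 31 = 78 remain).
June has 30 days (78 − 30 = 48 remain).
July has 31 days (48 − 31 = 17 remain).
17 into August → August 17.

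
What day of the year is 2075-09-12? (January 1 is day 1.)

Days in months before September: 31 + 28 + 31 + 30 + 31 + 30 + 31 + 31 = 243.
Plus 12 days into September → day 255.

255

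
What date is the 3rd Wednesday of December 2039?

December 2039 begins on a Thursday, so the first Wednesday is December 7 (6 days later).
The 3rd Wednesday is 2 weeks later: 7 + 14 = 21.

2039-12-21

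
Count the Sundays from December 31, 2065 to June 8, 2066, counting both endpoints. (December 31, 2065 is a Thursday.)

December 31, 2065 is a Thursday; the first Sunday on or after it is January 3, 2066 (3 days later).
From January 3, 2066 to June 8, 2066: 28 + 28 + 31 + 30 + 31 + 8 = 156 days (rest of January, February, March, April, May, June).
156 ÷ 7 = 22 full weeks with remainder 2, so 22 more Sundays after the first → 23.

23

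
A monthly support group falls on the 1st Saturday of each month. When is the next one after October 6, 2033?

November 5, 2033

October 2033 starts on a Saturday, so its 1st Saturday is October 1, 2033.
That is not after October 6, 2033, so look at November 2033.
November 2033 starts on a Tuesday, so its 1st Saturday is November 5, 2033 (4 days in).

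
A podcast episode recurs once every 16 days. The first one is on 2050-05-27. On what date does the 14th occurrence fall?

2050-12-21

The 14th occurrence is 13 intervals after the first: 13 × 16 = 208 days after 2050-05-27.
May has 31 days — 4 days to the end of May leaves 204.
June has 30 days (174 left).
July has 31 days (143 left).
August has 31 days (112 left).
September has 30 days (82 left).
October has 31 days (51 left).
November has 30 days (21 left).
21 days into December → 2050-12-21.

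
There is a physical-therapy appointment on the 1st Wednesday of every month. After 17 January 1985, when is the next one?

January 1985 starts on a Tuesday, so its 1st Wednesday is 2 January 1985 (1 day in).
That is not after 17 January 1985, so look at February 1985.
February 1985 starts on a Friday, so its 1st Wednesday is 6 February 1985 (5 days in).

6 February 1985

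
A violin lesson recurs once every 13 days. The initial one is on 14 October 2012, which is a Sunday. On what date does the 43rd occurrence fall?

13 April 2014

The 43rd occurrence is 42 intervals after the first: 42 × 13 = 546 days after 14 October 2012.
October has 31 days — 17 days to the end of October leaves 529.
From end of October to end of 2012 is 61 days (468 left).
2013 has 365 days (103 left).
January has 31 days (72 left).
February has 28 days (44 left).
March has 31 days (13 left).
13 days into April → 13 April 2014.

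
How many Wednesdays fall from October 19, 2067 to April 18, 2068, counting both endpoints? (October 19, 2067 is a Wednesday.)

October 19, 2067 is a Wednesday; the first Wednesday on or after it is October 19, 2067.
From October 19, 2067 to April 18, 2068: 12 + 30 + 31 + 31 + 29 + 31 + 18 = 182 days (rest of October, November, December, January, February, March, April).
182 ÷ 7 = 26 full weeks with remainder 0, so 26 more Wednesdays after the first → 27.

27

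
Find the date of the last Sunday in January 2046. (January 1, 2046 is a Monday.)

28 January 2046

January 2046 begins on a Monday, so the first Sunday is January 7 (6 days later).
January 2046 has 31 days. Adding weeks: 7, 14, 21, 28 — the last one ≤ 31 is the 28th.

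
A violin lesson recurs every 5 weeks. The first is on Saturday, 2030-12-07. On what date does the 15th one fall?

The 15th occurrence is 14 intervals after the first: 14 × 35 = 490 days after 2030-12-07.
December has 31 days — 24 days to the end of December leaves 466.
2031 has 365 days (101 left).
January has 31 days (70 left).
February has 29 days (41 left).
March has 31 days (10 left).
10 days into April → 2032-04-10.

2032-04-10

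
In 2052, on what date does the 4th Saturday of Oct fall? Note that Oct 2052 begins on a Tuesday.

Oct 2052 begins on a Tuesday, so the first Saturday is Oct 5 (4 days later).
The 4th Saturday is 3 weeks later: 5 + 21 = 26.

Oct 26, 2052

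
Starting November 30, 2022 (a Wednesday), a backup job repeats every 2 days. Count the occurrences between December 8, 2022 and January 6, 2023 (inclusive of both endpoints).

Occurrences land 2·i days after November 30, 2022 for i = 0, 1, 2, …
December 8, 2022 is 8 days after the start; 8 ÷ 2 = 4 remainder 0. First occurrence in the window: #5 on December 8, 2022 (4×2 = 8 days in).
January 6, 2023 is 37 days after the start; 37 ÷ 2 = 18 remainder 1. Last occurrence in the window: #19 on January 5, 2023.
Occurrences #5 through #19: 15 in total.

15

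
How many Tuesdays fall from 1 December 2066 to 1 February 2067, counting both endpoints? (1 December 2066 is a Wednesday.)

1 December 2066 is a Wednesday; the first Tuesday on or after it is 7 December 2066 (6 days later).
From 7 December 2066 to 1 February 2067: 24 + 31 + 1 = 56 days (rest of December, January, February).
56 ÷ 7 = 8 full weeks with remainder 0, so 8 more Tuesdays after the first → 9.

9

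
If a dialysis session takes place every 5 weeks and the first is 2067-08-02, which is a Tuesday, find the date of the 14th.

2068-10-30

The 14th occurrence is 13 intervals after the first: 13 × 35 = 455 days after 2067-08-02.
August has 31 days — 29 days to the end of August leaves 426.
From end of August to end of 2067 is 122 days (304 left).
January has 31 days (273 left).
February has 29 days (244 left).
March has 31 days (213 left).
April has 30 days (183 left).
May has 31 days (152 left).
June has 30 days (122 left).
July has 31 days (91 left).
August has 31 days (60 left).
September has 30 days (30 left).
30 days into October → 2068-10-30.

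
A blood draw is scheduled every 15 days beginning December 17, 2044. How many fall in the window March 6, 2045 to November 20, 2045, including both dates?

Occurrences land 15·i days after December 17, 2044 for i = 0, 1, 2, …
March 6, 2045 is 79 days after the start; 79 ÷ 15 = 5 remainder 4; since the remainder is 4, round up to i = 6. First occurrence in the window: #7 on March 17, 2045 (6×15 = 90 days in).
November 20, 2045 is 338 days after the start; 338 ÷ 15 = 22 remainder 8. Last occurrence in the window: #23 on November 12, 2045.
Occurrences #7 through #23: 17 in total.

17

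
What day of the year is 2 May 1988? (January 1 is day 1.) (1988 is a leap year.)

Days in months before May: 31 + 29 + 31 + 30 = 121.
Plus 2 days into May → day 123.

123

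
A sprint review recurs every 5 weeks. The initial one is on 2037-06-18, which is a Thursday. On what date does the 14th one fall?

2038-09-16

The 14th occurrence is 13 intervals after the first: 13 × 35 = 455 days after 2037-06-18.
June has 30 days — 12 days to the end of June leaves 443.
From end of June to end of 2037 is 184 days (259 left).
January has 31 days (228 left).
February has 28 days (200 left).
March has 31 days (169 left).
April has 30 days (139 left).
May has 31 days (108 left).
June has 30 days (78 left).
July has 31 days (47 left).
August has 31 days (16 left).
16 days into September → 2038-09-16.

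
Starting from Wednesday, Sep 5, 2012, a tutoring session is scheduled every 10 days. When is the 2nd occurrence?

Sep 15, 2012

The 2nd occurrence is 1 interval after the first: 1 × 10 = 10 days after Sep 5, 2012.
10 days later is Sep 15, 2012.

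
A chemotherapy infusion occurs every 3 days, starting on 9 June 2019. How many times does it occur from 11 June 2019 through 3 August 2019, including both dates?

18

Occurrences land 3·i days after 9 June 2019 for i = 0, 1, 2, …
11 June 2019 is 2 days after the start; 2 ÷ 3 = 0 remainder 2; since the remainder is 2, round up to i = 1. First occurrence in the window: #2 on 12 June 2019 (1×3 = 3 days in).
3 August 2019 is 55 days after the start; 55 ÷ 3 = 18 remainder 1. Last occurrence in the window: #19 on 2 August 2019.
Occurrences #2 through #19: 18 in total.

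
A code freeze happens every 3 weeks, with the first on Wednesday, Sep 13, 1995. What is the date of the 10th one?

Mar 20, 1996

The 10th occurrence is 9 intervals after the first: 9 × 21 = 189 days after Sep 13, 1995.
Sep has 30 days — 17 days to the end of Sep leaves 172.
Oct has 31 days (141 left).
Nov has 30 days (111 left).
Dec has 31 days (80 left).
Jan has 31 days (49 left).
Feb has 29 days (20 left).
20 days into Mar → Mar 20, 1996.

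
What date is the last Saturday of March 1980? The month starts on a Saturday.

1980-03-29

March 1980 begins on a Saturday, so the first Saturday is March 1.
March 1980 has 31 days. Adding weeks: 1, 8, 15, 22, 29 — the last one ≤ 31 is the 29th.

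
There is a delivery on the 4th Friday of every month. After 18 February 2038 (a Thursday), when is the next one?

26 February 2038

February 2038 starts on a Monday; its first Friday is the 5th, so the 4th Friday is the 26th — 26 February 2038.
26 February 2038 is after 18 February 2038, so that is the next one.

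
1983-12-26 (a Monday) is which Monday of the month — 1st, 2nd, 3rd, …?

Day 26 falls in week ⌈26/7⌉ of the month.
Days 1–7 hold the 1st Monday, 8–14 the 2nd, 15–21 the 3rd, 22–28 the 4th, 29–31 the 5th.
26 is in the range for the 4th.

4th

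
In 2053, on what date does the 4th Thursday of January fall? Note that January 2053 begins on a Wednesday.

January 2053 begins on a Wednesday, so the first Thursday is January 2 (1 day later).
The 4th Thursday is 3 weeks later: 2 + 21 = 23.

23 January 2053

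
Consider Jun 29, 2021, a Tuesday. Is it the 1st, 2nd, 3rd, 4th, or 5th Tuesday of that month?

Day 29 falls in week ⌈29/7⌉ of the month.
Days 1–7 hold the 1st Tuesday, 8–14 the 2nd, 15–21 the 3rd, 22–28 the 4th, 29–31 the 5th.
29 is in the range for the 5th.

5th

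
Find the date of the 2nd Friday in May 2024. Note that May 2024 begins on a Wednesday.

May 10, 2024

May 2024 begins on a Wednesday, so the first Friday is May 3 (2 days later).
The 2nd Friday is 1 weeks later: 3 + 7 = 10.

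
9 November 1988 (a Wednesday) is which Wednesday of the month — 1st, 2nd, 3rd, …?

Day 9 falls in week ⌈9/7⌉ of the month.
Days 1–7 hold the 1st Wednesday, 8–14 the 2nd, 15–21 the 3rd, 22–28 the 4th, 29–31 the 5th.
9 is in the range for the 2nd.

2nd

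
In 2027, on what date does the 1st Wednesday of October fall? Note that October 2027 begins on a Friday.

6 October 2027

October 2027 begins on a Friday, so the first Wednesday is October 6 (5 days later).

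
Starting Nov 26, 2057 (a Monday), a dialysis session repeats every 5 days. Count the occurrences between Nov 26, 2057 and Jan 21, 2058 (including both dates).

12

Occurrences land 5·i days after Nov 26, 2057 for i = 0, 1, 2, …
The window opens on the start date, so the first occurrence inside is #1 on Nov 26, 2057.
Jan 21, 2058 is 56 days after the start; 56 ÷ 5 = 11 remainder 1. Last occurrence in the window: #12 on Jan 20, 2058.
Occurrences #1 through #12: 12 in total.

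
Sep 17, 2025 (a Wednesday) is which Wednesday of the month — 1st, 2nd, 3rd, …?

Day 17 falls in week ⌈17/7⌉ of the month.
Days 1–7 hold the 1st Wednesday, 8–14 the 2nd, 15–21 the 3rd, 22–28 the 4th, 29–31 the 5th.
17 is in the range for the 3rd.

3rd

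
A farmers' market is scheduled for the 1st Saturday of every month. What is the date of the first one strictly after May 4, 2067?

May 7, 2067

May 2067 starts on a Sunday, so its 1st Saturday is May 7, 2067 (6 days in).
May 7, 2067 is after May 4, 2067, so that is the next one.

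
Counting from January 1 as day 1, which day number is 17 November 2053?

Days in months before November: 31 + 28 + 31 + 30 + 31 + 30 + 31 + 31 + 30 + 31 = 304.
Plus 17 days into November → day 321.

321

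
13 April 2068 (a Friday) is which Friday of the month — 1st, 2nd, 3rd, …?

Day 13 falls in week ⌈13/7⌉ of the month.
Days 1–7 hold the 1st Friday, 8–14 the 2nd, 15–21 the 3rd, 22–28 the 4th, 29–31 the 5th.
13 is in the range for the 2nd.

2nd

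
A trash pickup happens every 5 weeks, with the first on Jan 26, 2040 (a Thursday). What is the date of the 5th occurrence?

Jun 14, 2040

The 5th occurrence is 4 intervals after the first: 4 × 35 = 140 days after Jan 26, 2040.
Jan has 31 days — 5 days to the end of Jan leaves 135.
Feb has 29 days (106 left).
Mar has 31 days (75 left).
Apr has 30 days (45 left).
May has 31 days (14 left).
14 days into Jun → Jun 14, 2040.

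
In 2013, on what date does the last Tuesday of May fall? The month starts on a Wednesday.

May 2013 begins on a Wednesday, so the first Tuesday is May 7 (6 days later).
May 2013 has 31 days. Adding weeks: 7, 14, 21, 28 — the last one ≤ 31 is the 28th.

2013-05-28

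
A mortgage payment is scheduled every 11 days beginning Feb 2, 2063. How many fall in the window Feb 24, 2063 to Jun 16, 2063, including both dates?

Occurrences land 11·i days after Feb 2, 2063 for i = 0, 1, 2, …
Feb 24, 2063 is 22 days after the start; 22 ÷ 11 = 2 remainder 0. First occurrence in the window: #3 on Feb 24, 2063 (2×11 = 22 days in).
Jun 16, 2063 is 134 days after the start; 134 ÷ 11 = 12 remainder 2. Last occurrence in the window: #13 on Jun 14, 2063.
Occurrences #3 through #13: 11 in total.

11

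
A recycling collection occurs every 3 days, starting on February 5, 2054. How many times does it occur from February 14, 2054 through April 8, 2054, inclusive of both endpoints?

Occurrences land 3·i days after February 5, 2054 for i = 0, 1, 2, …
February 14, 2054 is 9 days after the start; 9 ÷ 3 = 3 remainder 0. First occurrence in the window: #4 on February 14, 2054 (3×3 = 9 days in).
April 8, 2054 is 62 days after the start; 62 ÷ 3 = 20 remainder 2. Last occurrence in the window: #21 on April 6, 2054.
Occurrences #4 through #21: 18 in total.

18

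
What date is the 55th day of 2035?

January has 31 days (55 − 31 = 24 remain).
24 into February → February 24.

24 February 2035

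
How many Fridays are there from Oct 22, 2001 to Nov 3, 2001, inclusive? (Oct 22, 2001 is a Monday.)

2

Oct 22, 2001 is a Monday; the first Friday on or after it is Oct 26, 2001 (4 days later).
From Oct 26, 2001 to Nov 3, 2001: 5 + 3 = 8 days (rest of Oct, Nov).
8 ÷ 7 = 1 full weeks with remainder 1, so 1 more Fridays after the first → 2.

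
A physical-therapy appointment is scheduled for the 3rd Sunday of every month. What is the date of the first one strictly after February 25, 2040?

March 18, 2040

February 2040 starts on a Wednesday; its first Sunday is the 5th, so the 3rd Sunday is the 19th — February 19, 2040.
That is not after February 25, 2040, so look at March 2040.
March 2040 starts on a Thursday; its first Sunday is the 4th, so the 3rd Sunday is the 18th — March 18, 2040.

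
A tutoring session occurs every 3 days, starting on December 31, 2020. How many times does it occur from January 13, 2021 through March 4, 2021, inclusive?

17

Occurrences land 3·i days after December 31, 2020 for i = 0, 1, 2, …
January 13, 2021 is 13 days after the start; 13 ÷ 3 = 4 remainder 1; since the remainder is 1, round up to i = 5. First occurrence in the window: #6 on January 15, 2021 (5×3 = 15 days in).
March 4, 2021 is 63 days after the start; 63 ÷ 3 = 21 remainder 0. Last occurrence in the window: #22 on March 4, 2021.
Occurrences #6 through #22: 17 in total.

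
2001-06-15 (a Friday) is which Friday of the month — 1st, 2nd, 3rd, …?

3rd

Day 15 falls in week ⌈15/7⌉ of the month.
Days 1–7 hold the 1st Friday, 8–14 the 2nd, 15–21 the 3rd, 22–28 the 4th, 29–31 the 5th.
15 is in the range for the 3rd.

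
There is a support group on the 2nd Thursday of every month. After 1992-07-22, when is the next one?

July 1992 starts on a Wednesday; its first Thursday is the 2nd, so the 2nd Thursday is the 9th — 1992-07-09.
That is not after 1992-07-22, so look at August 1992.
August 1992 starts on a Saturday; its first Thursday is the 6th, so the 2nd Thursday is the 13th — 1992-08-13.

1992-08-13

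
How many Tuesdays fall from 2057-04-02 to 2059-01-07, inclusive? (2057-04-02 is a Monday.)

2057-04-02 is a Monday; the first Tuesday on or after it is 2057-04-03 (1 day later).
From 2057-04-03 to 2059-01-07: 272 + 365 + 7 = 644 days (rest of 2057, 2058, to 2059-01-07 in 2059).
644 ÷ 7 = 92 full weeks with remainder 0, so 92 more Tuesdays after the first → 93.

93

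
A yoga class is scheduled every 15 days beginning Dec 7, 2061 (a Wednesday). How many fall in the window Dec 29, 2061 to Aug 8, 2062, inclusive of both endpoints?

Occurrences land 15·i days after Dec 7, 2061 for i = 0, 1, 2, …
Dec 29, 2061 is 22 days after the start; 22 ÷ 15 = 1 remainder 7; since the remainder is 7, round up to i = 2. First occurrence in the window: #3 on Jan 6, 2062 (2×15 = 30 days in).
Aug 8, 2062 is 244 days after the start; 244 ÷ 15 = 16 remainder 4. Last occurrence in the window: #17 on Aug 4, 2062.
Occurrences #3 through #17: 15 in total.

15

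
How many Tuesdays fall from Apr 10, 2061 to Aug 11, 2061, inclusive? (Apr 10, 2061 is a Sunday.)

18

Apr 10, 2061 is a Sunday; the first Tuesday on or after it is Apr 12, 2061 (2 days later).
From Apr 12, 2061 to Aug 11, 2061: 18 + 31 + 30 + 31 + 11 = 121 days (rest of Apr, May, Jun, Jul, Aug).
121 ÷ 7 = 17 full weeks with remainder 2, so 17 more Tuesdays after the first → 18.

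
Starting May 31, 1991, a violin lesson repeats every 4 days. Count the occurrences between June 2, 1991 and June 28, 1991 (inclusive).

Occurrences land 4·i days after May 31, 1991 for i = 0, 1, 2, …
June 2, 1991 is 2 days after the start; 2 ÷ 4 = 0 remainder 2; since the remainder is 2, round up to i = 1. First occurrence in the window: #2 on June 4, 1991 (1×4 = 4 days in).
June 28, 1991 is 28 days after the start; 28 ÷ 4 = 7 remainder 0. Last occurrence in the window: #8 on June 28, 1991.
Occurrences #2 through #8: 7 in total.

7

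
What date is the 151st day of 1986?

May 31, 1986

January has 31 days (151 − 31 = 120 remain).
February has 28 days (120 − 28 = 92 remain).
March has 31 days (92 − 31 = 61 remain).
April has 30 days (61 − 30 = 31 remain).
31 into May → May 31.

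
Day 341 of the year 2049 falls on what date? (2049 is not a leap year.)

2049-12-07

January has 31 days (341 − 31 = 310 remain).
February has 28 days (310 − 28 = 282 remain).
March has 31 days (282 − 31 = 251 remain).
April has 30 days (251 − 30 = 221 remain).
May has 31 days (221 − 31 = 190 remain).
June has 30 days (190 − 30 = 160 remain).
July has 31 days (160 − 31 = 129 remain).
August has 31 days (129 − 31 = 98 remain).
September has 30 days (98 − 30 = 68 remain).
October has 31 days (68 − 31 = 37 remain).
November has 30 days (37 − 30 = 7 remain).
7 into December → December 7.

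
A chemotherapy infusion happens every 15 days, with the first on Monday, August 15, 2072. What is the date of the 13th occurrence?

February 11, 2073

The 13th occurrence is 12 intervals after the first: 12 × 15 = 180 days after August 15, 2072.
August has 31 days — 16 days to the end of August leaves 164.
September has 30 days (134 left).
October has 31 days (103 left).
November has 30 days (73 left).
December has 31 days (42 left).
January has 31 days (11 left).
11 days into February → February 11, 2073.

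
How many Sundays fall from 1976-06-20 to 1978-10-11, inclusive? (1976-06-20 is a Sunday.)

1976-06-20 is a Sunday; the first Sunday on or after it is 1976-06-20.
From 1976-06-20 to 1978-10-11: 194 + 365 + 284 = 843 days (rest of 1976, 1977, to 1978-10-11 in 1978).
843 ÷ 7 = 120 full weeks with remainder 3, so 120 more Sundays after the first → 121.

121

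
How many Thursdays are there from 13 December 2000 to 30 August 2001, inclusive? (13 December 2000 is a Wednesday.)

13 December 2000 is a Wednesday; the first Thursday on or after it is 14 December 2000 (1 day later).
From 14 December 2000 to 30 August 2001: 17 + 31 + 28 + 31 + 30 + 31 + 30 + 31 + 30 = 259 days (rest of December, January, February, March, April, May, June, July, August).
259 ÷ 7 = 37 full weeks with remainder 0, so 37 more Thursdays after the first → 38.

38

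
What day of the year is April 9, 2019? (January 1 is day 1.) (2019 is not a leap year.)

99

Days in months before April: 31 + 28 + 31 = 90.
Plus 9 days into April → day 99.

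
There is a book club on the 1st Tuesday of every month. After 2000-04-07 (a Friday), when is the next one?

2000-05-02

April 2000 starts on a Saturday, so its 1st Tuesday is 2000-04-04 (3 days in).
That is not after 2000-04-07, so look at May 2000.
May 2000 starts on a Monday, so its 1st Tuesday is 2000-05-02 (1 day in).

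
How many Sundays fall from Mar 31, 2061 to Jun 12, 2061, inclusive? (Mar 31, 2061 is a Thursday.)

11

Mar 31, 2061 is a Thursday; the first Sunday on or after it is Apr 3, 2061 (3 days later).
From Apr 3, 2061 to Jun 12, 2061: 27 + 31 + 12 = 70 days (rest of Apr, May, Jun).
70 ÷ 7 = 10 full weeks with remainder 0, so 10 more Sundays after the first → 11.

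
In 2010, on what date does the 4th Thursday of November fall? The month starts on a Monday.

November 25, 2010

November 2010 begins on a Monday, so the first Thursday is November 4 (3 days later).
The 4th Thursday is 3 weeks later: 4 + 21 = 25.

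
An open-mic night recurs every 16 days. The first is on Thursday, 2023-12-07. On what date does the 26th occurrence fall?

The 26th occurrence is 25 intervals after the first: 25 × 16 = 400 days after 2023-12-07.
December has 31 days — 24 days to the end of December leaves 376.
January has 31 days (345 left).
February has 29 days (316 left).
March has 31 days (285 left).
April has 30 days (255 left).
May has 31 days (224 left).
June has 30 days (194 left).
July has 31 days (163 left).
August has 31 days (132 left).
September has 30 days (102 left).
October has 31 days (71 left).
November has 30 days (41 left).
December has 31 days (10 left).
10 days into January → 2025-01-10.

2025-01-10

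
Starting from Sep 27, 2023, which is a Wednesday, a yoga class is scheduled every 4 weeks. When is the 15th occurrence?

The 15th occurrence is 14 intervals after the first: 14 × 28 = 392 days after Sep 27, 2023.
Sep has 30 days — 3 days to the end of Sep leaves 389.
Oct has 31 days (358 left).
Nov has 30 days (328 left).
Dec has 31 days (297 left).
Jan has 31 days (266 left).
Feb has 29 days (237 left).
Mar has 31 days (206 left).
Apr has 30 days (176 left).
May has 31 days (145 left).
Jun has 30 days (115 left).
Jul has 31 days (84 left).
Aug has 31 days (53 left).
Sep has 30 days (23 left).
23 days into Oct → Oct 23, 2024.

Oct 23, 2024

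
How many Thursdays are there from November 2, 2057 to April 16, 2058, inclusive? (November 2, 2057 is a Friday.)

November 2, 2057 is a Friday; the first Thursday on or after it is November 8, 2057 (6 days later).
From November 8, 2057 to April 16, 2058: 22 + 31 + 31 + 28 + 31 + 16 = 159 days (rest of November, December, January, February, March, April).
159 ÷ 7 = 22 full weeks with remainder 5, so 22 more Thursdays after the first → 23.

23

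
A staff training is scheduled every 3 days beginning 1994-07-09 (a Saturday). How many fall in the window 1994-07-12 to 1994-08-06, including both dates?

9

Occurrences land 3·i days after 1994-07-09 for i = 0, 1, 2, …
1994-07-12 is 3 days after the start; 3 ÷ 3 = 1 remainder 0. First occurrence in the window: #2 on 1994-07-12 (1×3 = 3 days in).
1994-08-06 is 28 days after the start; 28 ÷ 3 = 9 remainder 1. Last occurrence in the window: #10 on 1994-08-05.
Occurrences #2 through #10: 9 in total.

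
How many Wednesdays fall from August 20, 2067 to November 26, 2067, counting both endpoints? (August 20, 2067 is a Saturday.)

14

August 20, 2067 is a Saturday; the first Wednesday on or after it is August 24, 2067 (4 days later).
From August 24, 2067 to November 26, 2067: 7 + 30 + 31 + 26 = 94 days (rest of August, September, October, November).
94 ÷ 7 = 13 full weeks with remainder 3, so 13 more Wednesdays after the first → 14.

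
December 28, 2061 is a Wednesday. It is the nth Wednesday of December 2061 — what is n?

4th

Day 28 falls in week ⌈28/7⌉ of the month.
Days 1–7 hold the 1st Wednesday, 8–14 the 2nd, 15–21 the 3rd, 22–28 the 4th, 29–31 the 5th.
28 is in the range for the 4th.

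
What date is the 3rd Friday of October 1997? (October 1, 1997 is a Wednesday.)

October 1997 begins on a Wednesday, so the first Friday is October 3 (2 days later).
The 3rd Friday is 2 weeks later: 3 + 14 = 17.

1997-10-17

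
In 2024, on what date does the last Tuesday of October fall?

October 2024 begins on a Tuesday, so the first Tuesday is October 1.
October 2024 has 31 days. Adding weeks: 1, 8, 15, 22, 29 — the last one ≤ 31 is the 29th.

October 29, 2024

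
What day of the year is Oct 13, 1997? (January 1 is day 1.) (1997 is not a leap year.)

286

Days in months before Oct: 31 + 28 + 31 + 30 + 31 + 30 + 31 + 31 + 30 = 273.
Plus 13 days into Oct → day 286.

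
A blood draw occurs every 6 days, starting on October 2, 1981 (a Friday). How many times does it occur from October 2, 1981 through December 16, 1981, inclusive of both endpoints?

13

Occurrences land 6·i days after October 2, 1981 for i = 0, 1, 2, …
The window opens on the start date, so the first occurrence inside is #1 on October 2, 1981.
December 16, 1981 is 75 days after the start; 75 ÷ 6 = 12 remainder 3. Last occurrence in the window: #13 on December 13, 1981.
Occurrences #1 through #13: 13 in total.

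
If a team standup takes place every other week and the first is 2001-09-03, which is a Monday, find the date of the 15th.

2002-03-18

The 15th occurrence is 14 intervals after the first: 14 × 14 = 196 days after 2001-09-03.
September has 30 days — 27 days to the end of September leaves 169.
October has 31 days (138 left).
November has 30 days (108 left).
December has 31 days (77 left).
January has 31 days (46 left).
February has 28 days (18 left).
18 days into March → 2002-03-18.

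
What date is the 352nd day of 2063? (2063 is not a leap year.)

18 December 2063

January has 31 days (352 − 31 = 321 remain).
February has 28 days (321 − 28 = 293 remain).
March has 31 days (293 − 31 = 262 remain).
April has 30 days (262 − 30 = 232 remain).
May has 31 days (232 − 31 = 201 remain).
June has 30 days (201 − 30 = 171 remain).
July has 31 days (171 − 31 = 140 remain).
August has 31 days (140 − 31 = 109 remain).
September has 30 days (109 − 30 = 79 remain).
October has 31 days (79 − 31 = 48 remain).
November has 30 days (48 − 30 = 18 remain).
18 into December → December 18.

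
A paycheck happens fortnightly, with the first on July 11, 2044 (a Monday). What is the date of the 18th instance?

The 18th occurrence is 17 intervals after the first: 17 × 14 = 238 days after July 11, 2044.
July has 31 days — 20 days to the end of July leaves 218.
August has 31 days (187 left).
September has 30 days (157 left).
October has 31 days (126 left).
November has 30 days (96 left).
December has 31 days (65 left).
January has 31 days (34 left).
February has 28 days (6 left).
6 days into March → March 6, 2045.

March 6, 2045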